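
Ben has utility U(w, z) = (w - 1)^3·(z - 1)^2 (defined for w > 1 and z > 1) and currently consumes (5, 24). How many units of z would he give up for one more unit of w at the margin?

MU_w = 3·(w−1)^2·(z−1)^2, MU_z = 2·(w−1)^3·(z−1).
MRS = (3/2)·(z−1)/(w−1).
At (5, 24): MRS = 8.625.
That is, one extra unit of w is worth 8.625 units of z at the margin.

MRS = 8.625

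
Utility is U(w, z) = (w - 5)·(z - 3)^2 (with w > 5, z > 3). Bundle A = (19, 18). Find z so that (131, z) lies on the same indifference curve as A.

z = 8

U(19, 18) = 3150.
Set U(131, z) = 3150 and solve.
With w = 131: (131 − 5) = 126, so (z − 3)^2 = 3150/126 = 25.
Taking the square root (with z > 3): z − 3 = 5, so z = 8.
Check: U(131, 8) = 3150.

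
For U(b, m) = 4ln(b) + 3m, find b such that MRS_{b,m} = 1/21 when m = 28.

b = 28

MU_b = 4/b, MU_m = 3.
MRS = 4/b ÷ 3.
MRS depends only on b: (4/3)/b = 1/21 ⇒ b = (4/3)/(1/21) = 28.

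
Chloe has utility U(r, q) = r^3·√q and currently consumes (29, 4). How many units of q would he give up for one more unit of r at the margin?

MRS = 24/29

MU_r = 3·r^2·√q and MU_q = 0.5·r^3·q^(-0.5).
MRS = MU_r/MU_q = (6)·q/r.
At (29, 4): MRS = 24/29.
The indifference curve has slope −24/29 at this bundle.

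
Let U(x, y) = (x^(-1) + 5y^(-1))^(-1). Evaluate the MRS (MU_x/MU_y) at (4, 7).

For CES with ρ = -1, MRS = (1/5)·(y/x)^2.
At (4, 7): MRS = 49/80.
The indifference curve has slope −49/80 at this bundle.

MRS = 49/80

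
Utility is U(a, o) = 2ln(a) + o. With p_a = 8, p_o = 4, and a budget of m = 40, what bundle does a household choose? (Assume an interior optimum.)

MU_a = 2/a, MU_o = 1.
MRS = 2/a ÷ 1.
Tangency: set MRS = p_a/p_o = 8/4 = 2.
MRS depends only on a: 2/a = 2 ⇒ a* = 2/2 = 1.
From the budget, 4·o = 40 − 8·1 = 32, so o* = 8.

a* = 1, o* = 8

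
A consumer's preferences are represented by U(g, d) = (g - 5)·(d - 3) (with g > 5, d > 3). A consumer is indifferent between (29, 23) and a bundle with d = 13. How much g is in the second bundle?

U(29, 23) = 480.
Set U(g, 13) = 480 and solve.
With d = 13: (13 − 3) = 10, so (g − 5) = 480/10 = 48.
So g = 5 + 48 = 53.
Check: U(53, 13) = 480.

g = 53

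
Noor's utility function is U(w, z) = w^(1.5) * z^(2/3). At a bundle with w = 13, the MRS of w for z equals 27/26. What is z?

z = 6

MU_w = 1.5·√w·z^(2/3) and MU_z = 2/3·w^(1.5)·z^(-1/3).
MRS = MU_w/MU_z = (2.25)·z/w.
Substitute w = 13: MRS = z/(52/9). Setting z/(52/9) = 27/26 gives z = (27/26)·(52/9) = 6.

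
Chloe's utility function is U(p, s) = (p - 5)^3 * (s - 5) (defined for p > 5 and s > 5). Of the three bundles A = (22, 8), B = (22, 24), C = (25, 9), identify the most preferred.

Evaluate utility at each bundle:
U(A) = 14739.
U(B) = 93347.
U(C) = 32000.
Highest utility is B, so B ≻ C ≻ A.

Bundle B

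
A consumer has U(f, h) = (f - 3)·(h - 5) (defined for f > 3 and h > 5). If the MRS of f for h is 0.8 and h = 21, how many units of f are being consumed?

f = 23

MU_f = (h−5), MU_h = (f−3).
MRS = (h−5)/(f−3).
Substitute h = 21: MRS = 16/(f − 3). Setting this equal to 0.8 gives f − 3 = 16/0.8 = 20, so f = 23.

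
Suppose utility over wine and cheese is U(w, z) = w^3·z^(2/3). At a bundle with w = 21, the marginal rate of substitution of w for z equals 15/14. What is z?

z = 5

MU_w = 3·w^2·z^(2/3) and MU_z = 2/3·w^3·z^(-1/3).
MRS = MU_w/MU_z = (4.5)·z/w.
Substitute w = 21: MRS = z/(14/3). Setting z/(14/3) = 15/14 gives z = (15/14)·(14/3) = 5.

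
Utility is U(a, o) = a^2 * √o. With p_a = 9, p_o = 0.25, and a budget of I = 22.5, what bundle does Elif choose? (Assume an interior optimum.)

MU_a = 2·a·√o and MU_o = 0.5·a^2·o^(-0.5).
MRS = MU_a/MU_o = (4)·o/a.
Tangency: set MRS = p_a/p_o = 9/0.25 = 36.
So (4)·o/a = 36, i.e. o = 9·a.
Substitute into the budget 9·a + 0.25·o = 22.5: 11.25·a = 22.5, so a* = 2.
Then o* = 9·2 = 18.

a* = 2, o* = 18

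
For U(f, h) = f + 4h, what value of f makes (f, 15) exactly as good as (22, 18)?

f = 34

U(22, 18) = 94.
Set U(f, 15) = 94 and solve.
f + 4·15 = 94 ⇒ f = 34 ⇒ f = 34.
Check: U(34, 15) = 94.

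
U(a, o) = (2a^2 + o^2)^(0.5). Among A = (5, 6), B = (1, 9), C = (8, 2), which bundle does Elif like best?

Bundle C

Evaluate utility at each bundle:
U(A) = 9.274.
U(B) = 9.110.
U(C) = 11.489.
Highest utility is C, so C ≻ A ≻ B.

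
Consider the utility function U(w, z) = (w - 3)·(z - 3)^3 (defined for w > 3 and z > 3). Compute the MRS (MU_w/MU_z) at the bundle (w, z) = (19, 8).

MU_w = (z−3)^3, MU_z = 3·(w−3)·(z−3)^2.
MRS = (1/3)·(z−3)/(w−3).
At (19, 8): MRS = 5/48.
So at (19, 8) the consumer would give up 5/48 units of z for one more unit of w.

MRS = 5/48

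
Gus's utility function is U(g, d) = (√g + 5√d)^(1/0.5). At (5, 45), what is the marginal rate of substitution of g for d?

For CES with ρ = 0.5, MRS = (1/5)·√(d/g).
At (5, 45): MRS = 0.6.
The indifference curve has slope −0.6 at this bundle.

MRS = 0.6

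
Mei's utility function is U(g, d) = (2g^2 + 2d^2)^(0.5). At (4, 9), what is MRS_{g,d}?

MRS = 4/9

For CES with ρ = 2, MRS = (d/g)^(-1).
At (4, 9): MRS = 4/9.
So at (4, 9) the consumer would give up 4/9 units of d for one more unit of g.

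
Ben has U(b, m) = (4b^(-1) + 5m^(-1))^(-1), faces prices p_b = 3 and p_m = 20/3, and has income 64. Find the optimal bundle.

b* = 8, m* = 6

For CES with ρ = -1, MRS = (4/5)·(m/b)^2.
Tangency: set MRS = p_b/p_m = 3/(20/3) = 0.45.
So (m/b)^2 = 9/16; taking the square root, m/b = 0.75, i.e. m = 0.75·b.
Substitute into the budget 3·b + (20/3)·m = 64: 8·b = 64, so b* = 8 and m* = 0.75·8 = 6.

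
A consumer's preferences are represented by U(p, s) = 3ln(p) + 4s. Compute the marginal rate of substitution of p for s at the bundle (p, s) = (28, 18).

MU_p = 3/p, MU_s = 4.
MRS = 3/p ÷ 4.
At (28, 18): MRS = 3/112.
That is, one extra unit of p is worth 3/112 units of s at the margin.

MRS = 3/112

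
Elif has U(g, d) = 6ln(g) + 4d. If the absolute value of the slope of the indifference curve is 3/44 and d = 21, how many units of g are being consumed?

g = 22

MU_g = 6/g, MU_d = 4.
MRS = 6/g ÷ 4.
MRS depends only on g: 1.5/g = 3/44 ⇒ g = 1.5/(3/44) = 22.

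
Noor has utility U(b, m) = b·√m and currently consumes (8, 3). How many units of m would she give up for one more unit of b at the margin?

MRS = 0.75

MU_b = √m and MU_m = 0.5·b·m^(-0.5).
MRS = MU_b/MU_m = (2)·m/b.
At (8, 3): MRS = 0.75.
The indifference curve has slope −0.75 at this bundle.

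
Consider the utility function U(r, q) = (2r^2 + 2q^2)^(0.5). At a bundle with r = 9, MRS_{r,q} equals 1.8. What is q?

For CES with ρ = 2, MRS = (q/r)^(-1).
Setting (q/9)^(-1) = 1.8 gives q/9 = 5/9 and q = 5.

q = 5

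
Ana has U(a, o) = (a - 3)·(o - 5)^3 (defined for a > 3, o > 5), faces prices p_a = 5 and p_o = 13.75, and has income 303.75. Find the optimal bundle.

MU_a = (o−5)^3, MU_o = 3·(a−3)·(o−5)^2.
MRS = (1/3)·(o−5)/(a−3).
Tangency: set MRS = p_a/p_o = 5/13.75 = 4/11.
So (1/3)·(o − 5)/(a − 3) = 4/11, i.e. (o − 5) = (12/11)·(a − 3).
Rewrite the budget in excess-of-subsistence terms: 5·(a − 3) + 13.75·(o − 5) = 303.75 − 5·3 − 13.75·5 = 220.
Substituting, 20·(a − 3) = 220, so a − 3 = 11 and a* = 14.
Then o − 5 = (12/11)·11 = 12, so o* = 17.

a* = 14, o* = 17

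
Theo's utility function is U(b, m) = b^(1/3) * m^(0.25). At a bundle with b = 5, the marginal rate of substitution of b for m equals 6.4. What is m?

m = 24

MU_b = 1/3·b^(-2/3)·m^(0.25) and MU_m = 0.25·b^(1/3)·m^(-0.75).
MRS = MU_b/MU_m = (4/3)·m/b.
Substitute b = 5: MRS = m/3.75. Setting m/3.75 = 6.4 gives m = 6.4·3.75 = 24.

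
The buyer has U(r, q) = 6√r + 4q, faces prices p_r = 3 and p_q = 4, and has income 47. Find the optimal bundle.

MU_r = 6/(2√r), MU_q = 4.
MRS = 6/(2√r) ÷ 4.
Tangency: set MRS = p_r/p_q = 3/4 = 0.75.
MRS depends only on r: 0.75/√r = 0.75 ⇒ √r = 0.75/0.75 = 1 ⇒ r* = 1.
From the budget, 4·q = 47 − 3·1 = 44, so q* = 11.

r* = 1, q* = 11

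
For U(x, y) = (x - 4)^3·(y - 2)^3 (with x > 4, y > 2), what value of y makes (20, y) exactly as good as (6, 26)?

U(6, 26) = 110592.
Set U(20, y) = 110592 and solve.
With x = 20: (20 − 4)^3 = 4096, so (y − 2)^3 = 110592/4096 = 27.
Taking the cube root (with y > 2): y − 2 = 3, so y = 5.
Check: U(20, 5) = 110592.

y = 5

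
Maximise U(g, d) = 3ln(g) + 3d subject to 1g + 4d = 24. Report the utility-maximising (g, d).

MU_g = 3/g, MU_d = 3.
MRS = 3/g ÷ 3.
Tangency: set MRS = p_g/p_d = 1/4 = 0.25.
MRS depends only on g: 1/g = 0.25 ⇒ g* = 1/0.25 = 4.
From the budget, 4·d = 24 − 1·4 = 20, so d* = 5.

g* = 4, d* = 5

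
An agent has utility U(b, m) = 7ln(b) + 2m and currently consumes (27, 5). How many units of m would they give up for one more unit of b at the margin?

MU_b = 7/b, MU_m = 2.
MRS = 7/b ÷ 2.
At (27, 5): MRS = 7/54.
So at (27, 5) the consumer would give up 7/54 units of m for one more unit of b.

MRS = 7/54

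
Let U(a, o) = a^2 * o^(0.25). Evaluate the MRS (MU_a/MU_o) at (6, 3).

MU_a = 2·a·o^(0.25) and MU_o = 0.25·a^2·o^(-0.75).
MRS = MU_a/MU_o = (8)·o/a.
At (6, 3): MRS = 4.
That is, one extra unit of a is worth 4 units of o at the margin.

MRS = 4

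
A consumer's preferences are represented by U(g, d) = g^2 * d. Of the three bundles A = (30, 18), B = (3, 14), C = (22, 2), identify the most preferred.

Evaluate utility at each bundle:
U(A) = 16200.
U(B) = 126.
U(C) = 968.
Highest utility is A, so A ≻ C ≻ B.

Bundle A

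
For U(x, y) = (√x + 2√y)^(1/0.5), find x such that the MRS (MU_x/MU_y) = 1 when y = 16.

x = 4

For CES with ρ = 0.5, MRS = (1/2)·√(y/x).
Setting (1/2)·√(16/x) = 1 gives √(16/x) = 2, so 16/x = 4 and x = 4.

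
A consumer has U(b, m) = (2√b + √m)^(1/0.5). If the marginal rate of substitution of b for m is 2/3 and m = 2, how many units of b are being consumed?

For CES with ρ = 0.5, MRS = (2/1)·√(m/b).
Setting (2/1)·√(2/b) = 2/3 gives √(2/b) = 1/3, so 2/b = 1/9 and b = 18.

b = 18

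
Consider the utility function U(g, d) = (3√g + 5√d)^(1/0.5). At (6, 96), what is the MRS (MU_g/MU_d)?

MRS = 2.4

For CES with ρ = 0.5, MRS = (3/5)·√(d/g).
At (6, 96): MRS = 2.4.
That is, one extra unit of g is worth 2.4 units of d at the margin.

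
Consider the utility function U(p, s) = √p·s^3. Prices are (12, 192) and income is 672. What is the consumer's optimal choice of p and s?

MU_p = 0.5·p^(-0.5)·s^3 and MU_s = 3·√p·s^2.
MRS = MU_p/MU_s = (1/6)·s/p.
Tangency: set MRS = p_p/p_s = 12/192 = 1/16.
So (1/6)·s/p = 1/16, i.e. s = 0.375·p.
Substitute into the budget 12·p + 192·s = 672: 84·p = 672, so p* = 8.
Then s* = 0.375·8 = 3.

p* = 8, s* = 3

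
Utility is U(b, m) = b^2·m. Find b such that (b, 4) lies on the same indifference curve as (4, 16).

b = 8

U(4, 16) = 256.
Set U(b, 4) = 256 and solve.
With m = 4: b^2 = 256/4 = 64; taking the square root, b = 8.
Check: U(8, 4) = 256.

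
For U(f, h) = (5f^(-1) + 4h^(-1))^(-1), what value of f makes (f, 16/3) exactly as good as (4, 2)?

f = 2

U depends on (f, h) only through S = 5f^(-1) + 4h^(-1), so equal utility means equal S. At (4, 2): S = 3.25.
With h = 16/3: 4·(16/3)^(-1) = 0.75, so 5f^(-1) = 3.25 − 0.75 = 2.5, i.e. f^(-1) = 0.5.
Hence f = 1/0.5 = 2.
Check: U(2, 16/3) = 0.3077.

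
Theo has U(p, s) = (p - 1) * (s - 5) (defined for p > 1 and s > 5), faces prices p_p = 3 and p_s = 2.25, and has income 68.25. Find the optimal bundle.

MU_p = (s−5), MU_s = (p−1).
MRS = (s−5)/(p−1).
Tangency: set MRS = p_p/p_s = 3/2.25 = 4/3.
So (s − 5)/(p − 1) = 4/3, i.e. (s − 5) = (4/3)·(p − 1).
Rewrite the budget in excess-of-subsistence terms: 3·(p − 1) + 2.25·(s − 5) = 68.25 − 3·1 − 2.25·5 = 54.
Substituting, 6·(p − 1) = 54, so p − 1 = 9 and p* = 10.
Then s − 5 = (4/3)·9 = 12, so s* = 17.

p* = 10, s* = 17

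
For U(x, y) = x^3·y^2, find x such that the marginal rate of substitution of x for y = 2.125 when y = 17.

x = 12

MU_x = 3·x^2·y^2 and MU_y = 2·x^3·y.
MRS = MU_x/MU_y = (3/2)·y/x.
Substitute y = 17: MRS = 25.5/x. Setting 25.5/x = 2.125 gives x = 25.5/2.125 = 12.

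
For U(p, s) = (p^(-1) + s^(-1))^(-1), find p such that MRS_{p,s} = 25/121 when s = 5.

For CES with ρ = -1, MRS = (s/p)^2.
Setting (5/p)^2 = 25/121 gives 5/p = 5/11 and p = 11.

p = 11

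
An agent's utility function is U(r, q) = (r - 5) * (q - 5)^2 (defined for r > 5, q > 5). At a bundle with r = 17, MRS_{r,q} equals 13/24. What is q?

MU_r = (q−5)^2, MU_q = 2·(r−5)·(q−5).
MRS = (1/2)·(q−5)/(r−5).
Substitute r = 17: MRS = (q − 5)/24. Setting this equal to 13/24 gives q − 5 = (13/24)·24 = 13, so q = 18.

q = 18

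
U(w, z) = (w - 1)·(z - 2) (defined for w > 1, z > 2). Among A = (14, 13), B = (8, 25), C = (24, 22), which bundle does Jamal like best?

Evaluate utility at each bundle:
U(A) = 143.
U(B) = 161.
U(C) = 460.
Highest utility is C, so C ≻ B ≻ A.

Bundle C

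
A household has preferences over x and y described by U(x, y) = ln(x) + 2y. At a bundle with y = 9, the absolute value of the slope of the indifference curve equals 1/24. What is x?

MU_x = 1/x, MU_y = 2.
MRS = 1/x ÷ 2.
MRS depends only on x: 0.5/x = 1/24 ⇒ x = 0.5/(1/24) = 12.

x = 12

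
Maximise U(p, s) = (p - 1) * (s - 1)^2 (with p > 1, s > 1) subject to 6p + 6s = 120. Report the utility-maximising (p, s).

MU_p = (s−1)^2, MU_s = 2·(p−1)·(s−1).
MRS = (1/2)·(s−1)/(p−1).
Tangency: set MRS = p_p/p_s = 6/6 = 1.
So (1/2)·(s − 1)/(p − 1) = 1, i.e. (s − 1) = 2·(p − 1).
Rewrite the budget in excess-of-subsistence terms: 6·(p − 1) + 6·(s − 1) = 120 − 6·1 − 6·1 = 108.
Substituting, 18·(p − 1) = 108, so p − 1 = 6 and p* = 7.
Then s − 1 = 2·6 = 12, so s* = 13.

p* = 7, s* = 13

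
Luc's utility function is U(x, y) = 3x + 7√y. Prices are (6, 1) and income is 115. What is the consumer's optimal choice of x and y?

x* = 11, y* = 49

MU_x = 3, MU_y = 7/(2√y).
MRS = 3 ÷ (7/(2√y)).
Tangency: set MRS = p_x/p_y = 6/1 = 6.
MRS depends only on y: (6/7)·√y = 6 ⇒ √y = 6/(6/7) = 7 ⇒ y* = 49.
From the budget, 6·x = 115 − 1·49 = 66, so x* = 11.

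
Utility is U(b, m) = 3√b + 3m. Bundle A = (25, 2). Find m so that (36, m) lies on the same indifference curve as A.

m = 1

U(25, 2) = 21.
Set U(36, m) = 21 and solve.
With b = 36: √36 = 6, so 3m = 21 − 3·6 = 3 and m = 1.
Check: U(36, 1) = 21.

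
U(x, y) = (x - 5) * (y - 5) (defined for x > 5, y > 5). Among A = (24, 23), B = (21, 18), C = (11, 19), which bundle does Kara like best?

Evaluate utility at each bundle:
U(A) = 342.
U(B) = 208.
U(C) = 84.
Highest utility is A, so A ≻ B ≻ C.

Bundle A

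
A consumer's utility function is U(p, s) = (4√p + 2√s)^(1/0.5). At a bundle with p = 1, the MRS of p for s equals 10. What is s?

s = 25

For CES with ρ = 0.5, MRS = (4/2)·√(s/p).
Setting (4/2)·√(s/1) = 10 gives √(s/1) = 5, so s/1 = 25 and s = 25.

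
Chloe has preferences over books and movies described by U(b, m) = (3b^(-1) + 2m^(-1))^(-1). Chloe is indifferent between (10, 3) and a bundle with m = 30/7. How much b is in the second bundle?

U depends on (b, m) only through S = 3b^(-1) + 2m^(-1), so equal utility means equal S. At (10, 3): S = 29/30.
With m = 30/7: 2·(30/7)^(-1) = 7/15, so 3b^(-1) = 29/30 − 7/15 = 0.5, i.e. b^(-1) = 1/6.
Hence b = 1/(1/6) = 6.
Check: U(6, 30/7) = 1.0345.

b = 6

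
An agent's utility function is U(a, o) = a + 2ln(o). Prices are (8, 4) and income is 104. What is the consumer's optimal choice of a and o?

a* = 11, o* = 4

MU_a = 1, MU_o = 2/o.
MRS = 1 ÷ (2/o).
Tangency: set MRS = p_a/p_o = 8/4 = 2.
MRS depends only on o: 0.5·o = 2 ⇒ o* = 2/0.5 = 4.
From the budget, 8·a = 104 − 4·4 = 88, so a* = 11.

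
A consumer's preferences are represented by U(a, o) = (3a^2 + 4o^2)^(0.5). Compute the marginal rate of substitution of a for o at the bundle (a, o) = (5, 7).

MRS = 15/28

For CES with ρ = 2, MRS = (3/4)·(o/a)^(-1).
At (5, 7): MRS = 15/28.
The indifference curve has slope −15/28 at this bundle.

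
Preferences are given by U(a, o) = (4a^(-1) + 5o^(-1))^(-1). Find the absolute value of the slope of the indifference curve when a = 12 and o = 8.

For CES with ρ = -1, MRS = (4/5)·(o/a)^2.
At (12, 8): MRS = 16/45.
The indifference curve has slope −16/45 at this bundle.

MRS = 16/45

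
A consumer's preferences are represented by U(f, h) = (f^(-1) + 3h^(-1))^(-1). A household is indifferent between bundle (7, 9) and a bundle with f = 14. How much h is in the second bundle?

h = 126/17

U depends on (f, h) only through S = f^(-1) + 3h^(-1), so equal utility means equal S. At (7, 9): S = 10/21.
With f = 14: 14^(-1) = 1/14, so 3h^(-1) = 10/21 − 1/14 = 17/42, i.e. h^(-1) = 17/126.
Hence h = 1/(17/126) = 126/17.
Check: U(14, 126/17) = 2.1.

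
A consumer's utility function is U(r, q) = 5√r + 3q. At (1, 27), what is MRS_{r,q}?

MU_r = 5/(2√r), MU_q = 3.
MRS = 5/(2√r) ÷ 3.
At (1, 27): MRS = 5/6.
The indifference curve has slope −5/6 at this bundle.

MRS = 5/6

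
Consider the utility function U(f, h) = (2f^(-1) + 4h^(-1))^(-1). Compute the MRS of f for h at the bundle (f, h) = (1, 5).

For CES with ρ = -1, MRS = (2/4)·(h/f)^2.
At (1, 5): MRS = 12.5.
So at (1, 5) the consumer would give up 12.5 units of h for one more unit of f.

MRS = 12.5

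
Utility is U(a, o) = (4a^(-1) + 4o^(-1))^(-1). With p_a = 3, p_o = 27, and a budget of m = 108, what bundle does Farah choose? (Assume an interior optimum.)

a* = 9, o* = 3

For CES with ρ = -1, MRS = (o/a)^2.
Tangency: set MRS = p_a/p_o = 3/27 = 1/9.
So (o/a)^2 = 1/9; taking the square root, o/a = 1/3, i.e. o = (1/3)·a.
Substitute into the budget 3·a + 27·o = 108: 12·a = 108, so a* = 9 and o* = (1/3)·9 = 3.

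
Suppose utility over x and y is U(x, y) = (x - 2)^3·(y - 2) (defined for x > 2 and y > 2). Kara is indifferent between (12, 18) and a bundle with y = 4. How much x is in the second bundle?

x = 22

U(12, 18) = 16000.
Set U(x, 4) = 16000 and solve.
With y = 4: (4 − 2) = 2, so (x − 2)^3 = 16000/2 = 8000.
Taking the cube root (with x > 2): x − 2 = 20, so x = 22.
Check: U(22, 4) = 16000.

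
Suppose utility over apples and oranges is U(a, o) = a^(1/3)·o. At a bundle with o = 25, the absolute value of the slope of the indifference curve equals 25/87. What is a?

a = 29

MU_a = 1/3·a^(-2/3)·o and MU_o = a^(1/3).
MRS = MU_a/MU_o = (1/3)·o/a.
Substitute o = 25: MRS = (25/3)/a. Setting (25/3)/a = 25/87 gives a = (25/3)/(25/87) = 29.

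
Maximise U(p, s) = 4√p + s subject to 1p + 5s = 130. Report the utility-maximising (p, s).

p* = 100, s* = 6

MU_p = 4/(2√p), MU_s = 1.
MRS = 4/(2√p) ÷ 1.
Tangency: set MRS = p_p/p_s = 1/5 = 0.2.
MRS depends only on p: 2/√p = 0.2 ⇒ √p = 2/0.2 = 10 ⇒ p* = 100.
From the budget, 5·s = 130 − 1·100 = 30, so s* = 6.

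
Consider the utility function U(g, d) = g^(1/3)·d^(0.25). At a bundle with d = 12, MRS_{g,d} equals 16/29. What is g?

g = 29

MU_g = 1/3·g^(-2/3)·d^(0.25) and MU_d = 0.25·g^(1/3)·d^(-0.75).
MRS = MU_g/MU_d = (4/3)·d/g.
Substitute d = 12: MRS = 16/g. Setting 16/g = 16/29 gives g = 16/(16/29) = 29.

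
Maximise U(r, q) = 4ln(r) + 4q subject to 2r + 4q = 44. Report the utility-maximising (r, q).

r* = 2, q* = 10

MU_r = 4/r, MU_q = 4.
MRS = 4/r ÷ 4.
Tangency: set MRS = p_r/p_q = 2/4 = 0.5.
MRS depends only on r: 1/r = 0.5 ⇒ r* = 1/0.5 = 2.
From the budget, 4·q = 44 − 2·2 = 40, so q* = 10.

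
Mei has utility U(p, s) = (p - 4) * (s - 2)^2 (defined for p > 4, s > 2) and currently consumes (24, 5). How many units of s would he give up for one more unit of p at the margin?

MRS = 3/40

MU_p = (s−2)^2, MU_s = 2·(p−4)·(s−2).
MRS = (1/2)·(s−2)/(p−4).
At (24, 5): MRS = 3/40.
The indifference curve has slope −3/40 at this bundle.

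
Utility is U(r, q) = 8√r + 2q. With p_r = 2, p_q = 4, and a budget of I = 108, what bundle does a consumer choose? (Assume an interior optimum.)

MU_r = 8/(2√r), MU_q = 2.
MRS = 8/(2√r) ÷ 2.
Tangency: set MRS = p_r/p_q = 2/4 = 0.5.
MRS depends only on r: 2/√r = 0.5 ⇒ √r = 2/0.5 = 4 ⇒ r* = 16.
From the budget, 4·q = 108 − 2·16 = 76, so q* = 19.

r* = 16, q* = 19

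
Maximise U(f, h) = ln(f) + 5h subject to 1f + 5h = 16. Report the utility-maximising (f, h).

f* = 1, h* = 3

MU_f = 1/f, MU_h = 5.
MRS = 1/f ÷ 5.
Tangency: set MRS = p_f/p_h = 1/5 = 0.2.
MRS depends only on f: 0.2/f = 0.2 ⇒ f* = 0.2/0.2 = 1.
From the budget, 5·h = 16 − 1·1 = 15, so h* = 3.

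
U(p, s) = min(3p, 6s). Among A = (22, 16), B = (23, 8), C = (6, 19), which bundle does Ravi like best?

Bundle A

Evaluate utility at each bundle:
U(A) = 66.
U(B) = 48.
U(C) = 18.
Highest utility is A, so A ≻ B ≻ C.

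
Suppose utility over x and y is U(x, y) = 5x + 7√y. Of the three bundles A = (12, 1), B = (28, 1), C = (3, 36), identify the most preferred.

Bundle B

Evaluate utility at each bundle:
U(A) = 67.000.
U(B) = 147.000.
U(C) = 57.000.
Highest utility is B, so B ≻ A ≻ C.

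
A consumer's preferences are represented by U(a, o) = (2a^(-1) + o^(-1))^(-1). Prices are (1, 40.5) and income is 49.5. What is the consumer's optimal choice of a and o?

For CES with ρ = -1, MRS = (2/1)·(o/a)^2.
Tangency: set MRS = p_a/p_o = 1/40.5 = 2/81.
So (o/a)^2 = 1/81; taking the square root, o/a = 1/9, i.e. o = (1/9)·a.
Substitute into the budget 1·a + 40.5·o = 49.5: 5.5·a = 49.5, so a* = 9 and o* = (1/9)·9 = 1.

a* = 9, o* = 1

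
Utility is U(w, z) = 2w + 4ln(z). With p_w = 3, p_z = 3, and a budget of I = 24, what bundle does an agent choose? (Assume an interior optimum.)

MU_w = 2, MU_z = 4/z.
MRS = 2 ÷ (4/z).
Tangency: set MRS = p_w/p_z = 3/3 = 1.
MRS depends only on z: 0.5·z = 1 ⇒ z* = 1/0.5 = 2.
From the budget, 3·w = 24 − 3·2 = 18, so w* = 6.

w* = 6, z* = 2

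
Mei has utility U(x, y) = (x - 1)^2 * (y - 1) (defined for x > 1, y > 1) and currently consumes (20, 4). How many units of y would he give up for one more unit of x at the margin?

MRS = 6/19

MU_x = 2·(x−1)·(y−1), MU_y = (x−1)^2.
MRS = (2/1)·(y−1)/(x−1).
At (20, 4): MRS = 6/19.
The indifference curve has slope −6/19 at this bundle.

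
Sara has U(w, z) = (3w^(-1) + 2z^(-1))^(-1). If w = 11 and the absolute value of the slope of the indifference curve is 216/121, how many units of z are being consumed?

For CES with ρ = -1, MRS = (3/2)·(z/w)^2.
Setting (3/2)·(z/11)^2 = 216/121 gives (z/11)^2 = 144/121, so z/11 = 12/11 and z = 12.

z = 12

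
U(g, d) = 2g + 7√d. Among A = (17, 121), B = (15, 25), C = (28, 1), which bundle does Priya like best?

Evaluate utility at each bundle:
U(A) = 111.000.
U(B) = 65.000.
U(C) = 63.000.
Highest utility is A, so A ≻ B ≻ C.

Bundle A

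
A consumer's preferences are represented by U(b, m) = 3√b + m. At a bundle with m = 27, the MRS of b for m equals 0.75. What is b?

b = 4

MU_b = 3/(2√b), MU_m = 1.
MRS = 3/(2√b) ÷ 1.
MRS depends only on b: 1.5/√b = 0.75 ⇒ √b = 1.5/0.75 = 2 ⇒ b = 4.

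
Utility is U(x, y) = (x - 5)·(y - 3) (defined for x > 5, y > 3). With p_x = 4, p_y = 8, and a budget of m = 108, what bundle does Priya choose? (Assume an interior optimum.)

x* = 13, y* = 7

MU_x = (y−3), MU_y = (x−5).
MRS = (y−3)/(x−5).
Tangency: set MRS = p_x/p_y = 4/8 = 0.5.
So (y − 3)/(x − 5) = 0.5, i.e. (y − 3) = 0.5·(x − 5).
Rewrite the budget in excess-of-subsistence terms: 4·(x − 5) + 8·(y − 3) = 108 − 4·5 − 8·3 = 64.
Substituting, 8·(x − 5) = 64, so x − 5 = 8 and x* = 13.
Then y − 3 = 0.5·8 = 4, so y* = 7.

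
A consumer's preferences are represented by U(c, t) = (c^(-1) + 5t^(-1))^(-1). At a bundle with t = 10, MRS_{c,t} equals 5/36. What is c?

For CES with ρ = -1, MRS = (1/5)·(t/c)^2.
Setting (1/5)·(10/c)^2 = 5/36 gives (10/c)^2 = 25/36, so 10/c = 5/6 and c = 12.

c = 12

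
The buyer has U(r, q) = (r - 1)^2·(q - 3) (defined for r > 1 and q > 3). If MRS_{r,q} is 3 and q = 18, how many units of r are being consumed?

r = 11

MU_r = 2·(r−1)·(q−3), MU_q = (r−1)^2.
MRS = (2/1)·(q−3)/(r−1).
Substitute q = 18: MRS = 30/(r − 1). Setting this equal to 3 gives r − 1 = 30/3 = 10, so r = 11.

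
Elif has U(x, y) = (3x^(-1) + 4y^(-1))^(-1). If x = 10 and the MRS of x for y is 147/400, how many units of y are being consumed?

y = 7

For CES with ρ = -1, MRS = (3/4)·(y/x)^2.
Setting (3/4)·(y/10)^2 = 147/400 gives (y/10)^2 = 49/100, so y/10 = 0.7 and y = 7.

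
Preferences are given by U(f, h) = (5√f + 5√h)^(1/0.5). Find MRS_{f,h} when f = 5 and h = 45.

MRS = 3

For CES with ρ = 0.5, MRS = √(h/f).
At (5, 45): MRS = 3.
That is, one extra unit of f is worth 3 units of h at the margin.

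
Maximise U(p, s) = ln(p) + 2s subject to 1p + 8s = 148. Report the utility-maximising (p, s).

MU_p = 1/p, MU_s = 2.
MRS = 1/p ÷ 2.
Tangency: set MRS = p_p/p_s = 1/8 = 0.125.
MRS depends only on p: 0.5/p = 0.125 ⇒ p* = 0.5/0.125 = 4.
From the budget, 8·s = 148 − 1·4 = 144, so s* = 18.

p* = 4, s* = 18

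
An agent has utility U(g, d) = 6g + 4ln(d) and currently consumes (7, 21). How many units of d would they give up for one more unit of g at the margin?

MRS = 31.5

MU_g = 6, MU_d = 4/d.
MRS = 6 ÷ (4/d).
At (7, 21): MRS = 31.5.
The indifference curve has slope −31.5 at this bundle.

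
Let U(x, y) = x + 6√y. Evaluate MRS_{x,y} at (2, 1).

MRS = 1/3

MU_x = 1, MU_y = 6/(2√y).
MRS = 1 ÷ (6/(2√y)).
At (2, 1): MRS = 1/3.
The indifference curve has slope −1/3 at this bundle.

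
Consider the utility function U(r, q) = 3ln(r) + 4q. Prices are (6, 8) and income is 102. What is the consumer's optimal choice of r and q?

MU_r = 3/r, MU_q = 4.
MRS = 3/r ÷ 4.
Tangency: set MRS = p_r/p_q = 6/8 = 0.75.
MRS depends only on r: 0.75/r = 0.75 ⇒ r* = 0.75/0.75 = 1.
From the budget, 8·q = 102 − 6·1 = 96, so q* = 12.

r* = 1, q* = 12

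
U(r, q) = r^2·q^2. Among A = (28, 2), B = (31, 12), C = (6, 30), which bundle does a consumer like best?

Bundle B

Evaluate utility at each bundle:
U(A) = 3136.
U(B) = 138384.
U(C) = 32400.
Highest utility is B, so B ≻ C ≻ A.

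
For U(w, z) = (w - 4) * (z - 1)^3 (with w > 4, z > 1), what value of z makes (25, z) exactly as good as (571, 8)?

z = 22

U(571, 8) = 194481.
Set U(25, z) = 194481 and solve.
With w = 25: (25 − 4) = 21, so (z − 1)^3 = 194481/21 = 9261.
Taking the cube root (with z > 1): z − 1 = 21, so z = 22.
Check: U(25, 22) = 194481.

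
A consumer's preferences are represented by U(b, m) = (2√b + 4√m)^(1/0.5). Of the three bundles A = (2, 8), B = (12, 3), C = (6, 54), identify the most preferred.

Bundle C

Evaluate utility at each bundle:
U(A) = 200.000.
U(B) = 192.000.
U(C) = 1176.000.
Highest utility is C, so C ≻ A ≻ B.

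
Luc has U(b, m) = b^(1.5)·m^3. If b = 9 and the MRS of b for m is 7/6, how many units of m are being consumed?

m = 21

MU_b = 1.5·√b·m^3 and MU_m = 3·b^(1.5)·m^2.
MRS = MU_b/MU_m = (0.5)·m/b.
Substitute b = 9: MRS = m/18. Setting m/18 = 7/6 gives m = (7/6)·18 = 21.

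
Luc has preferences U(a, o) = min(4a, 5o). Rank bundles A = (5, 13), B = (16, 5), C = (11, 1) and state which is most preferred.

Evaluate utility at each bundle:
U(A) = 20.
U(B) = 25.
U(C) = 5.
Highest utility is B, so B ≻ A ≻ C.

Bundle B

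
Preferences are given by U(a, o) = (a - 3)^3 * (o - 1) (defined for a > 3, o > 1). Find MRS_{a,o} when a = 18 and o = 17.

MU_a = 3·(a−3)^2·(o−1), MU_o = (a−3)^3.
MRS = (3/1)·(o−1)/(a−3).
At (18, 17): MRS = 3.2.
That is, one extra unit of a is worth 3.2 units of o at the margin.

MRS = 3.2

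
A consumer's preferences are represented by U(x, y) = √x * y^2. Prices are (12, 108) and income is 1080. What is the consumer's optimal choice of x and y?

x* = 18, y* = 8

MU_x = 0.5·x^(-0.5)·y^2 and MU_y = 2·√x·y.
MRS = MU_x/MU_y = (0.25)·y/x.
Tangency: set MRS = p_x/p_y = 12/108 = 1/9.
So (0.25)·y/x = 1/9, i.e. y = (4/9)·x.
Substitute into the budget 12·x + 108·y = 1080: 60·x = 1080, so x* = 18.
Then y* = (4/9)·18 = 8.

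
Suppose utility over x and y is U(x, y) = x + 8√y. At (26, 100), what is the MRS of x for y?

MRS = 2.5

MU_x = 1, MU_y = 8/(2√y).
MRS = 1 ÷ (8/(2√y)).
At (26, 100): MRS = 2.5.
So at (26, 100) the consumer would give up 2.5 units of y for one more unit of x.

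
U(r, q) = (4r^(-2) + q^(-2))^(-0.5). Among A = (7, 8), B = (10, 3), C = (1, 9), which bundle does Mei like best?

Bundle A

Evaluate utility at each bundle:
U(A) = 3.207.
U(B) = 2.572.
U(C) = 0.499.
Highest utility is A, so A ≻ B ≻ C.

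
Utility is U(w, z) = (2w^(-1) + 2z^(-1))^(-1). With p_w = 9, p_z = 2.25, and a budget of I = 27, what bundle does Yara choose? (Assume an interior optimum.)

For CES with ρ = -1, MRS = (z/w)^2.
Tangency: set MRS = p_w/p_z = 9/2.25 = 4.
So (z/w)^2 = 4; taking the square root, z/w = 2, i.e. z = 2·w.
Substitute into the budget 9·w + 2.25·z = 27: 13.5·w = 27, so w* = 2 and z* = 2·2 = 4.

w* = 2, z* = 4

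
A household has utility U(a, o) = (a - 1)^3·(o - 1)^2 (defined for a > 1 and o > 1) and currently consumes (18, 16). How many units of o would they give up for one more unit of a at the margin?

MRS = 45/34

MU_a = 3·(a−1)^2·(o−1)^2, MU_o = 2·(a−1)^3·(o−1).
MRS = (3/2)·(o−1)/(a−1).
At (18, 16): MRS = 45/34.
So at (18, 16) the consumer would give up 45/34 units of o for one more unit of a.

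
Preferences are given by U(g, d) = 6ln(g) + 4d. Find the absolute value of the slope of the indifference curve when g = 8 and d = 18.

MRS = 3/16

MU_g = 6/g, MU_d = 4.
MRS = 6/g ÷ 4.
At (8, 18): MRS = 3/16.
That is, one extra unit of g is worth 3/16 units of d at the margin.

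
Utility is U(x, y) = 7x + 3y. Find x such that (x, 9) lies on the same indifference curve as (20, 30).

x = 29

U(20, 30) = 230.
Set U(x, 9) = 230 and solve.
7x + 3·9 = 230 ⇒ 7x = 203 ⇒ x = 29.
Check: U(29, 9) = 230.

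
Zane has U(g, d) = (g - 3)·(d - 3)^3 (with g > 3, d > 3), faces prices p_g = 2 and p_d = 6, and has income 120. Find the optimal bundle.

g* = 15, d* = 15

MU_g = (d−3)^3, MU_d = 3·(g−3)·(d−3)^2.
MRS = (1/3)·(d−3)/(g−3).
Tangency: set MRS = p_g/p_d = 2/6 = 1/3.
So (1/3)·(d − 3)/(g − 3) = 1/3, i.e. (d − 3) = (g − 3).
Rewrite the budget in excess-of-subsistence terms: 2·(g − 3) + 6·(d − 3) = 120 − 2·3 − 6·3 = 96.
Substituting, 8·(g − 3) = 96, so g − 3 = 12 and g* = 15.
Then d − 3 = 12, so d* = 15.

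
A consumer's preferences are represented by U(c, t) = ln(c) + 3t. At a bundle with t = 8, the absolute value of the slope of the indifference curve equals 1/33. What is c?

MU_c = 1/c, MU_t = 3.
MRS = 1/c ÷ 3.
MRS depends only on c: (1/3)/c = 1/33 ⇒ c = (1/3)/(1/33) = 11.

c = 11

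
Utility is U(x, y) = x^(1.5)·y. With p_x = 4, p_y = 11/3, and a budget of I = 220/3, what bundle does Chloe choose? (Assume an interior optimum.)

x* = 11, y* = 8

MU_x = 1.5·√x·y and MU_y = x^(1.5).
MRS = MU_x/MU_y = (1.5)·y/x.
Tangency: set MRS = p_x/p_y = 4/(11/3) = 12/11.
So (1.5)·y/x = 12/11, i.e. y = (8/11)·x.
Substitute into the budget 4·x + (11/3)·y = 220/3: (20/3)·x = 220/3, so x* = 11.
Then y* = (8/11)·11 = 8.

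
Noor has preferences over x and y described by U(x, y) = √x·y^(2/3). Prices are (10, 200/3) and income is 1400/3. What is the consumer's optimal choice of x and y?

MU_x = 0.5·x^(-0.5)·y^(2/3) and MU_y = 2/3·√x·y^(-1/3).
MRS = MU_x/MU_y = (0.75)·y/x.
Tangency: set MRS = p_x/p_y = 10/(200/3) = 0.15.
So (0.75)·y/x = 0.15, i.e. y = 0.2·x.
Substitute into the budget 10·x + (200/3)·y = 1400/3: (70/3)·x = 1400/3, so x* = 20.
Then y* = 0.2·20 = 4.

x* = 20, y* = 4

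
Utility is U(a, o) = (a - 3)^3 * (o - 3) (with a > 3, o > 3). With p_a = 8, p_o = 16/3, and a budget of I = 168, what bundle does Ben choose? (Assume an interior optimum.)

MU_a = 3·(a−3)^2·(o−3), MU_o = (a−3)^3.
MRS = (3/1)·(o−3)/(a−3).
Tangency: set MRS = p_a/p_o = 8/(16/3) = 1.5.
So (3/1)·(o − 3)/(a − 3) = 1.5, i.e. (o − 3) = 0.5·(a − 3).
Rewrite the budget in excess-of-subsistence terms: 8·(a − 3) + (16/3)·(o − 3) = 168 − 8·3 − (16/3)·3 = 128.
Substituting, (32/3)·(a − 3) = 128, so a − 3 = 12 and a* = 15.
Then o − 3 = 0.5·12 = 6, so o* = 9.

a* = 15, o* = 9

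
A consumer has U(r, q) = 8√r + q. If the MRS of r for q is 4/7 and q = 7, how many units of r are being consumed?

MU_r = 8/(2√r), MU_q = 1.
MRS = 8/(2√r) ÷ 1.
MRS depends only on r: 4/√r = 4/7 ⇒ √r = 4/(4/7) = 7 ⇒ r = 49.

r = 49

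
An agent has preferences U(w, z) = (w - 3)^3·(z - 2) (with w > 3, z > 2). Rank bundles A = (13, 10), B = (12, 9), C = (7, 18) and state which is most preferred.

Bundle A

Evaluate utility at each bundle:
U(A) = 8000.
U(B) = 5103.
U(C) = 1024.
Highest utility is A, so A ≻ B ≻ C.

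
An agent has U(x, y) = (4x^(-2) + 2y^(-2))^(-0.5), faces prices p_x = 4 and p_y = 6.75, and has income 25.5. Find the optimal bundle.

For CES with ρ = -2, MRS = (4/2)·(y/x)^3.
Tangency: set MRS = p_x/p_y = 4/6.75 = 16/27.
So (y/x)^3 = 8/27; taking the cube root, y/x = 2/3, i.e. y = (2/3)·x.
Substitute into the budget 4·x + 6.75·y = 25.5: 8.5·x = 25.5, so x* = 3 and y* = (2/3)·3 = 2.

x* = 3, y* = 2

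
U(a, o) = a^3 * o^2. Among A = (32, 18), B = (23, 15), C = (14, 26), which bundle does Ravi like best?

Bundle A

Evaluate utility at each bundle:
U(A) = 10616832.
U(B) = 2737575.
U(C) = 1854944.
Highest utility is A, so A ≻ B ≻ C.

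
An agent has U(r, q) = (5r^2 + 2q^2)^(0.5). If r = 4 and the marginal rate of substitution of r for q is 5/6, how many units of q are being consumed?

q = 12

For CES with ρ = 2, MRS = (5/2)·(q/r)^(-1).
Setting (5/2)·(q/4)^(-1) = 5/6 gives (q/4)^(-1) = 1/3, so q/4 = 3 and q = 12.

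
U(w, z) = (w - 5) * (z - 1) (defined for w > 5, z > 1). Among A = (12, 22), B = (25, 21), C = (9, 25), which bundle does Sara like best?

Evaluate utility at each bundle:
U(A) = 147.
U(B) = 400.
U(C) = 96.
Highest utility is B, so B ≻ A ≻ C.

Bundle B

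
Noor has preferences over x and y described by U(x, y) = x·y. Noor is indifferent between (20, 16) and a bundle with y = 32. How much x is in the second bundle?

x = 10

U(20, 16) = 320.
Set U(x, 32) = 320 and solve.
With y = 32: x = 320/32 = 10.
Check: U(10, 32) = 320.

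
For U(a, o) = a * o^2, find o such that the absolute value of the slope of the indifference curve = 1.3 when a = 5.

MU_a = o^2 and MU_o = 2·a·o.
MRS = MU_a/MU_o = (1/2)·o/a.
Substitute a = 5: MRS = o/10. Setting o/10 = 1.3 gives o = 1.3·10 = 13.

o = 13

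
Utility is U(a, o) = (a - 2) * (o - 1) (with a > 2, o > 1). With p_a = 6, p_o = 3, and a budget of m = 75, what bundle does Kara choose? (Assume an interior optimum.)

a* = 7, o* = 11

MU_a = (o−1), MU_o = (a−2).
MRS = (o−1)/(a−2).
Tangency: set MRS = p_a/p_o = 6/3 = 2.
So (o − 1)/(a − 2) = 2, i.e. (o − 1) = 2·(a − 2).
Rewrite the budget in excess-of-subsistence terms: 6·(a − 2) + 3·(o − 1) = 75 − 6·2 − 3·1 = 60.
Substituting, 12·(a − 2) = 60, so a − 2 = 5 and a* = 7.
Then o − 1 = 2·5 = 10, so o* = 11.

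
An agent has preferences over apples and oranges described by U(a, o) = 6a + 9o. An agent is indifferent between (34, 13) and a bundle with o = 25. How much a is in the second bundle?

a = 16

U(34, 13) = 321.
Set U(a, 25) = 321 and solve.
6a + 9·25 = 321 ⇒ 6a = 96 ⇒ a = 16.
Check: U(16, 25) = 321.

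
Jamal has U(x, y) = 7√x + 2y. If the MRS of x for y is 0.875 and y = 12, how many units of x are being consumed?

x = 4

MU_x = 7/(2√x), MU_y = 2.
MRS = 7/(2√x) ÷ 2.
MRS depends only on x: 1.75/√x = 0.875 ⇒ √x = 1.75/0.875 = 2 ⇒ x = 4.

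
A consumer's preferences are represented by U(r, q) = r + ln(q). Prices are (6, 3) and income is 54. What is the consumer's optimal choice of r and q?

MU_r = 1, MU_q = 1/q.
MRS = 1 ÷ (1/q).
Tangency: set MRS = p_r/p_q = 6/3 = 2.
MRS depends only on q: q = 2 ⇒ q* = 2.
From the budget, 6·r = 54 − 3·2 = 48, so r* = 8.

r* = 8, q* = 2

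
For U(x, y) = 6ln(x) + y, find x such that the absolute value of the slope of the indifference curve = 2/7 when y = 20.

MU_x = 6/x, MU_y = 1.
MRS = 6/x ÷ 1.
MRS depends only on x: 6/x = 2/7 ⇒ x = 6/(2/7) = 21.

x = 21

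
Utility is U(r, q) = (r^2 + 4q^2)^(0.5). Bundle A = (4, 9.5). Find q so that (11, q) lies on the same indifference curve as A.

U depends on (r, q) only through S = r^2 + 4q^2, so equal utility means equal S. At (4, 9.5): S = 377.
With r = 11: 11^2 = 121, so 4q^2 = 377 − 121 = 256, i.e. q^2 = 64.
Hence q = √64 = 8.
Check: U(11, 8) = 19.4165.

q = 8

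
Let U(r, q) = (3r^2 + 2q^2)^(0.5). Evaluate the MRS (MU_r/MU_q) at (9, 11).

MRS = 27/22

For CES with ρ = 2, MRS = (3/2)·(q/r)^(-1).
At (9, 11): MRS = 27/22.
That is, one extra unit of r is worth 27/22 units of q at the margin.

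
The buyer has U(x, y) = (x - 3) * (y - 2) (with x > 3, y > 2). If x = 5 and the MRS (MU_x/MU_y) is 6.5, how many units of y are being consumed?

MU_x = (y−2), MU_y = (x−3).
MRS = (y−2)/(x−3).
Substitute x = 5: MRS = (y − 2)/2. Setting this equal to 6.5 gives y − 2 = 6.5·2 = 13, so y = 15.

y = 15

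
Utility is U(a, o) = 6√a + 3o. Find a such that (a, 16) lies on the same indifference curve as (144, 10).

a = 81

U(144, 10) = 102.
Set U(a, 16) = 102 and solve.
With o = 16: 6√a = 102 − 3·16 = 54, so √a = 9 and a = 81.
Check: U(81, 16) = 102.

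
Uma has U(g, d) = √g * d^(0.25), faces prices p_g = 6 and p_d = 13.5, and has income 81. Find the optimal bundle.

MU_g = 0.5·g^(-0.5)·d^(0.25) and MU_d = 0.25·√g·d^(-0.75).
MRS = MU_g/MU_d = (2)·d/g.
Tangency: set MRS = p_g/p_d = 6/13.5 = 4/9.
So (2)·d/g = 4/9, i.e. d = (2/9)·g.
Substitute into the budget 6·g + 13.5·d = 81: 9·g = 81, so g* = 9.
Then d* = (2/9)·9 = 2.

g* = 9, d* = 2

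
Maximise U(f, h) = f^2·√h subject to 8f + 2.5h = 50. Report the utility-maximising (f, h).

f* = 5, h* = 4

MU_f = 2·f·√h and MU_h = 0.5·f^2·h^(-0.5).
MRS = MU_f/MU_h = (4)·h/f.
Tangency: set MRS = p_f/p_h = 8/2.5 = 3.2.
So (4)·h/f = 3.2, i.e. h = 0.8·f.
Substitute into the budget 8·f + 2.5·h = 50: 10·f = 50, so f* = 5.
Then h* = 0.8·5 = 4.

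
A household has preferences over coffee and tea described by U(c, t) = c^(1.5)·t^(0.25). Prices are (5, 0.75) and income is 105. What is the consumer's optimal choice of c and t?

MU_c = 1.5·√c·t^(0.25) and MU_t = 0.25·c^(1.5)·t^(-0.75).
MRS = MU_c/MU_t = (6)·t/c.
Tangency: set MRS = p_c/p_t = 5/0.75 = 20/3.
So (6)·t/c = 20/3, i.e. t = (10/9)·c.
Substitute into the budget 5·c + 0.75·t = 105: (35/6)·c = 105, so c* = 18.
Then t* = (10/9)·18 = 20.

c* = 18, t* = 20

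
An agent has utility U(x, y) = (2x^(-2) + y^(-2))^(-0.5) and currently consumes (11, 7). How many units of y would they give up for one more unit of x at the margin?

For CES with ρ = -2, MRS = (2/1)·(y/x)^3.
At (11, 7): MRS = 686/1331.
That is, one extra unit of x is worth 686/1331 units of y at the margin.

MRS = 686/1331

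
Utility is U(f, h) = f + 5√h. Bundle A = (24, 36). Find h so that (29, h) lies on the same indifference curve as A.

U(24, 36) = 54.
Set U(29, h) = 54 and solve.
With f = 29: 5√h = 54 − 29 = 25, so √h = 5 and h = 25.
Check: U(29, 25) = 54.

h = 25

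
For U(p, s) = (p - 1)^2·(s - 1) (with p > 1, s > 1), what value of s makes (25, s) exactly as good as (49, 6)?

U(49, 6) = 11520.
Set U(25, s) = 11520 and solve.
With p = 25: (25 − 1)^2 = 576, so (s − 1) = 11520/576 = 20.
So s = 1 + 20 = 21.
Check: U(25, 21) = 11520.

s = 21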